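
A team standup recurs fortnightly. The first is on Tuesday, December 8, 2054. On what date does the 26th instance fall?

The 26th occurrence is 25 intervals after the first: 25 × 14 = 350 days after December 8, 2054.
December has 31 days — 23 days to the end of December leaves 327.
January has 31 days (296 left).
February has 28 days (268 left).
March has 31 days (237 left).
April has 30 days (207 left).
May has 31 days (176 left).
June has 30 days (146 left).
July has 31 days (115 left).
August has 31 days (84 left).
September has 30 days (54 left).
October has 31 days (23 left).
23 days into November → November 23, 2055.

November 23, 2055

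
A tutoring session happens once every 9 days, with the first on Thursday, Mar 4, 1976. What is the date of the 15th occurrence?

The 15th occurrence is 14 intervals after the first: 14 × 9 = 126 days after Mar 4, 1976.
Mar has 31 days — 27 days to the end of Mar leaves 99.
Apr has 30 days (69 left).
May has 31 days (38 left).
Jun has 30 days (8 left).
8 days into Jul → Jul 8, 1976.

Jul 8, 1976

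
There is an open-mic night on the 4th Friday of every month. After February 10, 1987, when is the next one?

February 1987 starts on a Sunday; its first Friday is the 6th, so the 4th Friday is the 27th — February 27, 1987.
February 27, 1987 is after February 10, 1987, so that is the next one.

February 27, 1987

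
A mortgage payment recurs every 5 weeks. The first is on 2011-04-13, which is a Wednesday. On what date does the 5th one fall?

The 5th occurrence is 4 intervals after the first: 4 × 35 = 140 days after 2011-04-13.
April has 30 days — 17 days to the end of April leaves 123.
May has 31 days (92 left).
June has 30 days (62 left).
July has 31 days (31 left).
31 days into August → 2011-08-31.

2011-08-31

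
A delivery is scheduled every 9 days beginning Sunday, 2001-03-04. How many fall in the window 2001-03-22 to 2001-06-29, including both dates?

12

Occurrences land 9·i days after 2001-03-04 for i = 0, 1, 2, …
2001-03-22 is 18 days after the start; 18 ÷ 9 = 2 remainder 0. First occurrence in the window: #3 on 2001-03-22 (2×9 = 18 days in).
2001-06-29 is 117 days after the start; 117 ÷ 9 = 13 remainder 0. Last occurrence in the window: #14 on 2001-06-29.
Occurrences #3 through #14: 12 in total.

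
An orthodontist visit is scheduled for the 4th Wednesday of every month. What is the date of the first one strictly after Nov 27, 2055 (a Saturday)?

Dec 22, 2055

Nov 2055 starts on a Monday; its first Wednesday is the 3rd, so the 4th Wednesday is the 24th — Nov 24, 2055.
That is not after Nov 27, 2055, so look at Dec 2055.
Dec 2055 starts on a Wednesday; its first Wednesday is the 1st, so the 4th Wednesday is the 22nd — Dec 22, 2055.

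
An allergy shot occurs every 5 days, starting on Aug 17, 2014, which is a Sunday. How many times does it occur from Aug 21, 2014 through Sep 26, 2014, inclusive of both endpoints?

Occurrences land 5·i days after Aug 17, 2014 for i = 0, 1, 2, …
Aug 21, 2014 is 4 days after the start; 4 ÷ 5 = 0 remainder 4; since the remainder is 4, round up to i = 1. First occurrence in the window: #2 on Aug 22, 2014 (1×5 = 5 days in).
Sep 26, 2014 is 40 days after the start; 40 ÷ 5 = 8 remainder 0. Last occurrence in the window: #9 on Sep 26, 2014.
Occurrences #2 through #9: 8 in total.

8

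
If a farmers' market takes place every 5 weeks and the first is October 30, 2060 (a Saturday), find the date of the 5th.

March 19, 2061

The 5th occurrence is 4 intervals after the first: 4 × 35 = 140 days after October 30, 2060.
October has 31 days — 1 day to the end of October leaves 139.
November has 30 days (109 left).
December has 31 days (78 left).
January has 31 days (47 left).
February has 28 days (19 left).
19 days into March → March 19, 2061.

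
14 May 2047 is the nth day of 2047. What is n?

134

Days in months before May: 31 + 28 + 31 + 30 = 120.
Plus 14 days into May → day 134.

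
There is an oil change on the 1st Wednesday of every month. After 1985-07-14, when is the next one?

1985-08-07

July 1985 starts on a Monday, so its 1st Wednesday is 1985-07-03 (2 days in).
That is not after 1985-07-14, so look at August 1985.
August 1985 starts on a Thursday, so its 1st Wednesday is 1985-08-07 (6 days in).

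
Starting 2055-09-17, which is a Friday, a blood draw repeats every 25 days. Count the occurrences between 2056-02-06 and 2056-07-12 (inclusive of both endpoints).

6

Occurrences land 25·i days after 2055-09-17 for i = 0, 1, 2, …
2056-02-06 is 142 days after the start; 142 ÷ 25 = 5 remainder 17; since the remainder is 17, round up to i = 6. First occurrence in the window: #7 on 2056-02-14 (6×25 = 150 days in).
2056-07-12 is 299 days after the start; 299 ÷ 25 = 11 remainder 24. Last occurrence in the window: #12 on 2056-06-18.
Occurrences #7 through #12: 6 in total.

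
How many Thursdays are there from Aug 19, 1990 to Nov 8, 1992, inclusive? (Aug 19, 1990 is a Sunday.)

Aug 19, 1990 is a Sunday; the first Thursday on or after it is Aug 23, 1990 (4 days later).
From Aug 23, 1990 to Nov 8, 1992: 130 + 365 + 313 = 808 days (rest of 1990, 1991, to Nov 8, 1992 in 1992).
808 ÷ 7 = 115 full weeks with remainder 3, so 115 more Thursdays after the first → 116.

116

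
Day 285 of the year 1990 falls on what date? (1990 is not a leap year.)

January has 31 days (285 − 31 = 254 remain).
February has 28 days (254 − 28 = 226 remain).
March has 31 days (226 − 31 = 195 remain).
April has 30 days (195 − 30 = 165 remain).
May has 31 days (165 − 31 = 134 remain).
June has 30 days (134 − 30 = 104 remain).
July has 31 days (104 − 31 = 73 remain).
August has 31 days (73 − 31 = 42 remain).
September has 30 days (42 − 30 = 12 remain).
12 into October → October 12.

October 12, 1990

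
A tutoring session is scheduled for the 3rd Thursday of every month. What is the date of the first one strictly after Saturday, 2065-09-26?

September 2065 starts on a Tuesday; its first Thursday is the 3rd, so the 3rd Thursday is the 17th — 2065-09-17.
That is not after 2065-09-26, so look at October 2065.
October 2065 starts on a Thursday; its first Thursday is the 1st, so the 3rd Thursday is the 15th — 2065-10-15.

2065-10-15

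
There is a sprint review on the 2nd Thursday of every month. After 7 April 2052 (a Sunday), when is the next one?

11 April 2052

April 2052 starts on a Monday; its first Thursday is the 4th, so the 2nd Thursday is the 11th — 11 April 2052.
11 April 2052 is after 7 April 2052, so that is the next one.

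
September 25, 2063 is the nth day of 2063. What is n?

268

Days in months before September: 31 + 28 + 31 + 30 + 31 + 30 + 31 + 31 = 243.
Plus 25 days into September → day 268.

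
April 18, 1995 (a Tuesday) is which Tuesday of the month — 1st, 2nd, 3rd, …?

3rd

Day 18 falls in week ⌈18/7⌉ of the month.
Days 1–7 hold the 1st Tuesday, 8–14 the 2nd, 15–21 the 3rd, 22–28 the 4th, 29–31 the 5th.
18 is in the range for the 3rd.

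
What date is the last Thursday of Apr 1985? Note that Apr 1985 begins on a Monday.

Apr 1985 begins on a Monday, so the first Thursday is Apr 4 (3 days later).
Apr 1985 has 30 days. Adding weeks: 4, 11, 18, 25 — the last one ≤ 30 is the 25th.

Apr 25, 1985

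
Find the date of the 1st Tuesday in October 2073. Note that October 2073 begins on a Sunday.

2073-10-03

October 2073 begins on a Sunday, so the first Tuesday is October 3 (2 days later).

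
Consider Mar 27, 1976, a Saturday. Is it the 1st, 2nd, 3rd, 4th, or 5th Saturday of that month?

4th

Day 27 falls in week ⌈27/7⌉ of the month.
Days 1–7 hold the 1st Saturday, 8–14 the 2nd, 15–21 the 3rd, 22–28 the 4th, 29–31 the 5th.
27 is in the range for the 4th.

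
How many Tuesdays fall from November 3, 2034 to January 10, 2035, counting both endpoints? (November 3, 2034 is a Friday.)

10

November 3, 2034 is a Friday; the first Tuesday on or after it is November 7, 2034 (4 days later).
From November 7, 2034 to January 10, 2035: 23 + 31 + 10 = 64 days (rest of November, December, January).
64 ÷ 7 = 9 full weeks with remainder 1, so 9 more Tuesdays after the first → 10.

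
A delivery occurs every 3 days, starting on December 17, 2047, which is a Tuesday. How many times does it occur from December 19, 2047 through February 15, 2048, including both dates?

20

Occurrences land 3·i days after December 17, 2047 for i = 0, 1, 2, …
December 19, 2047 is 2 days after the start; 2 ÷ 3 = 0 remainder 2; since the remainder is 2, round up to i = 1. First occurrence in the window: #2 on December 20, 2047 (1×3 = 3 days in).
February 15, 2048 is 60 days after the start; 60 ÷ 3 = 20 remainder 0. Last occurrence in the window: #21 on February 15, 2048.
Occurrences #2 through #21: 20 in total.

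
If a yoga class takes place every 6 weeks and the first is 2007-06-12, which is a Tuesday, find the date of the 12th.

The 12th occurrence is 11 intervals after the first: 11 × 42 = 462 days after 2007-06-12.
June has 30 days — 18 days to the end of June leaves 444.
From end of June to end of 2007 is 184 days (260 left).
January has 31 days (229 left).
February has 29 days (200 left).
March has 31 days (169 left).
April has 30 days (139 left).
May has 31 days (108 left).
June has 30 days (78 left).
July has 31 days (47 left).
August has 31 days (16 left).
16 days into September → 2008-09-16.

2008-09-16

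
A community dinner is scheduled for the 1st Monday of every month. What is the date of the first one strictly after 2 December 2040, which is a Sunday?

December 2040 starts on a Saturday, so its 1st Monday is 3 December 2040 (2 days in).
3 December 2040 is after 2 December 2040, so that is the next one.

3 December 2040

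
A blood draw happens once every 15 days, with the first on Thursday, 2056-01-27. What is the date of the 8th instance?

2056-05-11

The 8th occurrence is 7 intervals after the first: 7 × 15 = 105 days after 2056-01-27.
January has 31 days — 4 days to the end of January leaves 101.
February has 29 days (72 left).
March has 31 days (41 left).
April has 30 days (11 left).
11 days into May → 2056-05-11.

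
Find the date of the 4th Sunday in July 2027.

The first Sunday of July 2027 is July 4.
The 4th Sunday is 3 weeks later: 4 + 21 = 25.

25 July 2027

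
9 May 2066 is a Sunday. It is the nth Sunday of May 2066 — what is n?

2nd

Day 9 falls in week ⌈9/7⌉ of the month.
Days 1–7 hold the 1st Sunday, 8–14 the 2nd, 15–21 the 3rd, 22–28 the 4th, 29–31 the 5th.
9 is in the range for the 2nd.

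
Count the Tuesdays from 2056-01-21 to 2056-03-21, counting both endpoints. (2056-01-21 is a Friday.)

9

2056-01-21 is a Friday; the first Tuesday on or after it is 2056-01-25 (4 days later).
From 2056-01-25 to 2056-03-21: 6 + 29 + 21 = 56 days (rest of January, February, March).
56 ÷ 7 = 8 full weeks with remainder 0, so 8 more Tuesdays after the first → 9.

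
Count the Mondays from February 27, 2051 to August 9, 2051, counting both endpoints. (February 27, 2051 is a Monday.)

February 27, 2051 is a Monday; the first Monday on or after it is February 27, 2051.
From February 27, 2051 to August 9, 2051: 1 + 31 + 30 + 31 + 30 + 31 + 9 = 163 days (rest of February, March, April, May, June, July, August).
163 ÷ 7 = 23 full weeks with remainder 2, so 23 more Mondays after the first → 24.

24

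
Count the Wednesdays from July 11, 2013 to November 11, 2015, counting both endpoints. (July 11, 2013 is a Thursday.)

122

July 11, 2013 is a Thursday; the first Wednesday on or after it is July 17, 2013 (6 days later).
From July 17, 2013 to November 11, 2015: 167 + 365 + 315 = 847 days (rest of 2013, 2014, to November 11, 2015 in 2015).
847 ÷ 7 = 121 full weeks with remainder 0, so 121 more Wednesdays after the first → 122.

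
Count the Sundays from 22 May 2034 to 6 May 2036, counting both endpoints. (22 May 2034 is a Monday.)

102

22 May 2034 is a Monday; the first Sunday on or after it is 28 May 2034 (6 days later).
From 28 May 2034 to 6 May 2036: 217 + 365 + 127 = 709 days (rest of 2034, 2035, to 6 May 2036 in 2036).
709 ÷ 7 = 101 full weeks with remainder 2, so 101 more Sundays after the first → 102.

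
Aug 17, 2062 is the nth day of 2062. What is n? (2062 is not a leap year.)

Days in months before Aug: 31 + 28 + 31 + 30 + 31 + 30 + 31 = 212.
Plus 17 days into Aug → day 229.

229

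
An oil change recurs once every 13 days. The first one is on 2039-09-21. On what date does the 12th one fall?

The 12th occurrence is 11 intervals after the first: 11 × 13 = 143 days after 2039-09-21.
September has 30 days — 9 days to the end of September leaves 134.
October has 31 days (103 left).
November has 30 days (73 left).
December has 31 days (42 left).
January has 31 days (11 left).
11 days into February → 2040-02-11.

2040-02-11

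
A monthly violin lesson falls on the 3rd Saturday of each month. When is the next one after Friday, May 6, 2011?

May 2011 starts on a Sunday; its first Saturday is the 7th, so the 3rd Saturday is the 21st — May 21, 2011.
May 21, 2011 is after May 6, 2011, so that is the next one.

May 21, 2011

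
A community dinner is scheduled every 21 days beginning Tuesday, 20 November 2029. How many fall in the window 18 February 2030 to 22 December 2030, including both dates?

Occurrences land 21·i days after 20 November 2029 for i = 0, 1, 2, …
18 February 2030 is 90 days after the start; 90 ÷ 21 = 4 remainder 6; since the remainder is 6, round up to i = 5. First occurrence in the window: #6 on 5 March 2030 (5×21 = 105 days in).
22 December 2030 is 397 days after the start; 397 ÷ 21 = 18 remainder 19. Last occurrence in the window: #19 on 3 December 2030.
Occurrences #6 through #19: 14 in total.

14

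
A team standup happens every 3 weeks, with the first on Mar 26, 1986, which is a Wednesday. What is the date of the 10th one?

Oct 1, 1986

The 10th occurrence is 9 intervals after the first: 9 × 21 = 189 days after Mar 26, 1986.
Mar has 31 days — 5 days to the end of Mar leaves 184.
Apr has 30 days (154 left).
May has 31 days (123 left).
Jun has 30 days (93 left).
Jul has 31 days (62 left).
Aug has 31 days (31 left).
Sep has 30 days (1 left).
1 day into Oct → Oct 1, 1986.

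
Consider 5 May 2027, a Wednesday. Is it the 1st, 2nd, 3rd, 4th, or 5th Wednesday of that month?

Day 5 falls in week ⌈5/7⌉ of the month.
Days 1–7 hold the 1st Wednesday, 8–14 the 2nd, 15–21 the 3rd, 22–28 the 4th, 29–31 the 5th.
5 is in the range for the 1st.

1st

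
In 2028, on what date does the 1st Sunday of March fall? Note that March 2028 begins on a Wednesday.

March 2028 begins on a Wednesday, so the first Sunday is March 5 (4 days later).

March 5, 2028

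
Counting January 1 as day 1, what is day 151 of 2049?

May 31, 2049

January has 31 days (151 − 31 = 120 remain).
February has 28 days (120 − 28 = 92 remain).
March has 31 days (92 − 31 = 61 remain).
April has 30 days (61 − 30 = 31 remain).
31 into May → May 31.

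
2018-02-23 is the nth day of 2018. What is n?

54

Days in months before February: 31 = 31.
Plus 23 days into February → day 54.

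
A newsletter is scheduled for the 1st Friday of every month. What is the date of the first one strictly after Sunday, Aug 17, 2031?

Aug 2031 starts on a Friday, so its 1st Friday is Aug 1, 2031.
That is not after Aug 17, 2031, so look at Sep 2031.
Sep 2031 starts on a Monday, so its 1st Friday is Sep 5, 2031 (4 days in).

Sep 5, 2031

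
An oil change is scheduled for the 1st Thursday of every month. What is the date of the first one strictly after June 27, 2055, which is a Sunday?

July 1, 2055

June 2055 starts on a Tuesday, so its 1st Thursday is June 3, 2055 (2 days in).
That is not after June 27, 2055, so look at July 2055.
July 2055 starts on a Thursday, so its 1st Thursday is July 1, 2055.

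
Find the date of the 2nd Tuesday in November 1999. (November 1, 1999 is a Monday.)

9 November 1999

November 1999 begins on a Monday, so the first Tuesday is November 2 (1 day later).
The 2nd Tuesday is 1 weeks later: 2 + 7 = 9.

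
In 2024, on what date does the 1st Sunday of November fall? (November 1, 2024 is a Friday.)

November 3, 2024

November 2024 begins on a Friday, so the first Sunday is November 3 (2 days later).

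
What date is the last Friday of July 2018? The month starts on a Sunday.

July 2018 begins on a Sunday, so the first Friday is July 6 (5 days later).
July 2018 has 31 days. Adding weeks: 6, 13, 20, 27 — the last one ≤ 31 is the 27th.

July 27, 2018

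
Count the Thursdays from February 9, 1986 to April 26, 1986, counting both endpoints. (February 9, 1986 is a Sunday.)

11

February 9, 1986 is a Sunday; the first Thursday on or after it is February 13, 1986 (4 days later).
From February 13, 1986 to April 26, 1986: 15 + 31 + 26 = 72 days (rest of February, March, April).
72 ÷ 7 = 10 full weeks with remainder 2, so 10 more Thursdays after the first → 11.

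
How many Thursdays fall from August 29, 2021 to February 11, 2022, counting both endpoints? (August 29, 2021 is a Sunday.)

24

August 29, 2021 is a Sunday; the first Thursday on or after it is September 2, 2021 (4 days later).
From September 2, 2021 to February 11, 2022: 28 + 31 + 30 + 31 + 31 + 11 = 162 days (rest of September, October, November, December, January, February).
162 ÷ 7 = 23 full weeks with remainder 1, so 23 more Thursdays after the first → 24.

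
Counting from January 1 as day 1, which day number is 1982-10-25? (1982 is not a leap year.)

298

Days in months before October: 31 + 28 + 31 + 30 + 31 + 30 + 31 + 31 + 30 = 273.
Plus 25 days into October → day 298.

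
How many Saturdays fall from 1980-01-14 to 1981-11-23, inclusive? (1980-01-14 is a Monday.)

1980-01-14 is a Monday; the first Saturday on or after it is 1980-01-19 (5 days later).
From 1980-01-19 to 1981-11-23: 347 + 327 = 674 days (rest of 1980, to 1981-11-23 in 1981).
674 ÷ 7 = 96 full weeks with remainder 2, so 96 more Saturdays after the first → 97.

97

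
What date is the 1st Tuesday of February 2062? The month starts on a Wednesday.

2062-02-07

February 2062 begins on a Wednesday, so the first Tuesday is February 7 (6 days later).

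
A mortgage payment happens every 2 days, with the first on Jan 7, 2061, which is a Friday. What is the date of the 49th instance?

Apr 13, 2061

The 49th occurrence is 48 intervals after the first: 48 × 2 = 96 days after Jan 7, 2061.
Jan has 31 days — 24 days to the end of Jan leaves 72.
Feb has 28 days (44 left).
Mar has 31 days (13 left).
13 days into Apr → Apr 13, 2061.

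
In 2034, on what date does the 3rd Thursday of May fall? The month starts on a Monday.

May 18, 2034

May 2034 begins on a Monday, so the first Thursday is May 4 (3 days later).
The 3rd Thursday is 2 weeks later: 4 + 14 = 18.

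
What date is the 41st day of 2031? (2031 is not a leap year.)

Jan has 31 days (41 − 31 = 10 remain).
10 into Feb → Feb 10.

Feb 10, 2031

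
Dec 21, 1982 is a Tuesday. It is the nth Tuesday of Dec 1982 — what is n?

Day 21 falls in week ⌈21/7⌉ of the month.
Days 1–7 hold the 1st Tuesday, 8–14 the 2nd, 15–21 the 3rd, 22–28 the 4th, 29–31 the 5th.
21 is in the range for the 3rd.

3rd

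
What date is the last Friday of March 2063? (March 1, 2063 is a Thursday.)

2063-03-30

March 2063 begins on a Thursday, so the first Friday is March 2 (1 day later).
March 2063 has 31 days. Adding weeks: 2, 9, 16, 23, 30 — the last one ≤ 31 is the 30th.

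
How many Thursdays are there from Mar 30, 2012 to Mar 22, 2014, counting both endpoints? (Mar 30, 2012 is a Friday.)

Mar 30, 2012 is a Friday; the first Thursday on or after it is Apr 5, 2012 (6 days later).
From Apr 5, 2012 to Mar 22, 2014: 270 + 365 + 81 = 716 days (rest of 2012, 2013, to Mar 22, 2014 in 2014).
716 ÷ 7 = 102 full weeks with remainder 2, so 102 more Thursdays after the first → 103.

103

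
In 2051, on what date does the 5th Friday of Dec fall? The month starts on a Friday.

Dec 2051 begins on a Friday, so the first Friday is Dec 1.
The 5th Friday is 4 weeks later: 1 + 28 = 29.

Dec 29, 2051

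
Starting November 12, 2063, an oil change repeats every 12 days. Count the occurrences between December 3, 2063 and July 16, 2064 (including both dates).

Occurrences land 12·i days after November 12, 2063 for i = 0, 1, 2, …
December 3, 2063 is 21 days after the start; 21 ÷ 12 = 1 remainder 9; since the remainder is 9, round up to i = 2. First occurrence in the window: #3 on December 6, 2063 (2×12 = 24 days in).
July 16, 2064 is 247 days after the start; 247 ÷ 12 = 20 remainder 7. Last occurrence in the window: #21 on July 9, 2064.
Occurrences #3 through #21: 19 in total.

19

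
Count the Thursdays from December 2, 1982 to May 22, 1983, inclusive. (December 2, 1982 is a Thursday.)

25

December 2, 1982 is a Thursday; the first Thursday on or after it is December 2, 1982.
From December 2, 1982 to May 22, 1983: 29 + 31 + 28 + 31 + 30 + 22 = 171 days (rest of December, January, February, March, April, May).
171 ÷ 7 = 24 full weeks with remainder 3, so 24 more Thursdays after the first → 25.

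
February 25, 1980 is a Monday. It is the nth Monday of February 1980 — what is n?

4th

Day 25 falls in week ⌈25/7⌉ of the month.
Days 1–7 hold the 1st Monday, 8–14 the 2nd, 15–21 the 3rd, 22–28 the 4th, 29–31 the 5th.
25 is in the range for the 4th.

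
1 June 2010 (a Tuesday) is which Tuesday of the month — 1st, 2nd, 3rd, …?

Day 1 falls in week ⌈1/7⌉ of the month.
Days 1–7 hold the 1st Tuesday, 8–14 the 2nd, 15–21 the 3rd, 22–28 the 4th, 29–31 the 5th.
1 is in the range for the 1st.

1st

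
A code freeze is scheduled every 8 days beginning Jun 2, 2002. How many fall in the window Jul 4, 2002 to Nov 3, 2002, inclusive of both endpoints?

16

Occurrences land 8·i days after Jun 2, 2002 for i = 0, 1, 2, …
Jul 4, 2002 is 32 days after the start; 32 ÷ 8 = 4 remainder 0. First occurrence in the window: #5 on Jul 4, 2002 (4×8 = 32 days in).
Nov 3, 2002 is 154 days after the start; 154 ÷ 8 = 19 remainder 2. Last occurrence in the window: #20 on Nov 1, 2002.
Occurrences #5 through #20: 16 in total.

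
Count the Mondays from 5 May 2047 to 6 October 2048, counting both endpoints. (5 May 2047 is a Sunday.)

75

5 May 2047 is a Sunday; the first Monday on or after it is 6 May 2047 (1 day later).
From 6 May 2047 to 6 October 2048: 239 + 280 = 519 days (rest of 2047, to 6 October 2048 in 2048).
519 ÷ 7 = 74 full weeks with remainder 1, so 74 more Mondays after the first → 75.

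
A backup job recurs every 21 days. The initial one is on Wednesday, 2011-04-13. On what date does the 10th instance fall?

2011-10-19

The 10th occurrence is 9 intervals after the first: 9 × 21 = 189 days after 2011-04-13.
April has 30 days — 17 days to the end of April leaves 172.
May has 31 days (141 left).
June has 30 days (111 left).
July has 31 days (80 left).
August has 31 days (49 left).
September has 30 days (19 left).
19 days into October → 2011-10-19.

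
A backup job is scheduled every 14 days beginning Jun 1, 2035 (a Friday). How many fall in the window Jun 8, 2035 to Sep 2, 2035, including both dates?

Occurrences land 14·i days after Jun 1, 2035 for i = 0, 1, 2, …
Jun 8, 2035 is 7 days after the start; 7 ÷ 14 = 0 remainder 7; since the remainder is 7, round up to i = 1. First occurrence in the window: #2 on Jun 15, 2035 (1×14 = 14 days in).
Sep 2, 2035 is 93 days after the start; 93 ÷ 14 = 6 remainder 9. Last occurrence in the window: #7 on Aug 24, 2035.
Occurrences #2 through #7: 6 in total.

6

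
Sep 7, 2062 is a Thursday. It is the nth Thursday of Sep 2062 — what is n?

Day 7 falls in week ⌈7/7⌉ of the month.
Days 1–7 hold the 1st Thursday, 8–14 the 2nd, 15–21 the 3rd, 22–28 the 4th, 29–31 the 5th.
7 is in the range for the 1st.

1st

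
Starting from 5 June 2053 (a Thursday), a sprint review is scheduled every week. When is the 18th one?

2 October 2053

The 18th occurrence is 17 intervals after the first: 17 × 7 = 119 days after 5 June 2053.
June has 30 days — 25 days to the end of June leaves 94.
July has 31 days (63 left).
August has 31 days (32 left).
September has 30 days (2 left).
2 days into October → 2 October 2053.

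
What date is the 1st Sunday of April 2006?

The first Sunday of April 2006 is April 2.

April 2, 2006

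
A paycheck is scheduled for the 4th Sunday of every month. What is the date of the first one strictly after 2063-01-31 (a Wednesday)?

January 2063 starts on a Monday; its first Sunday is the 7th, so the 4th Sunday is the 28th — 2063-01-28.
That is not after 2063-01-31, so look at February 2063.
February 2063 starts on a Thursday; its first Sunday is the 4th, so the 4th Sunday is the 25th — 2063-02-25.

2063-02-25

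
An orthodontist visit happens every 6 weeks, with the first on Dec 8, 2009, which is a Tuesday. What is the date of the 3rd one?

The 3rd occurrence is 2 intervals after the first: 2 × 42 = 84 days after Dec 8, 2009.
Dec has 31 days — 23 days to the end of Dec leaves 61.
Jan has 31 days (30 left).
Feb has 28 days (2 left).
2 days into Mar → Mar 2, 2010.

Mar 2, 2010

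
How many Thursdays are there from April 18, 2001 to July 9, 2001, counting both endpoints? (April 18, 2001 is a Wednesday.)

April 18, 2001 is a Wednesday; the first Thursday on or after it is April 19, 2001 (1 day later).
From April 19, 2001 to July 9, 2001: 11 + 31 + 30 + 9 = 81 days (rest of April, May, June, July).
81 ÷ 7 = 11 full weeks with remainder 4, so 11 more Thursdays after the first → 12.

12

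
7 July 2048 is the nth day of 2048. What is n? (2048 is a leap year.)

Days in months before July: 31 + 29 + 31 + 30 + 31 + 30 = 182.
Plus 7 days into July → day 189.

189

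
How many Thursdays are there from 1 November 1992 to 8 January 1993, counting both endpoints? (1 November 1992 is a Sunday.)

1 November 1992 is a Sunday; the first Thursday on or after it is 5 November 1992 (4 days later).
From 5 November 1992 to 8 January 1993: 25 + 31 + 8 = 64 days (rest of November, December, January).
64 ÷ 7 = 9 full weeks with remainder 1, so 9 more Thursdays after the first → 10.

10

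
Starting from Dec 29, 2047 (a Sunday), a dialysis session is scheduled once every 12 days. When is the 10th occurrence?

The 10th occurrence is 9 intervals after the first: 9 × 12 = 108 days after Dec 29, 2047.
Dec has 31 days — 2 days to the end of Dec leaves 106.
Jan has 31 days (75 left).
Feb has 29 days (46 left).
Mar has 31 days (15 left).
15 days into Apr → Apr 15, 2048.

Apr 15, 2048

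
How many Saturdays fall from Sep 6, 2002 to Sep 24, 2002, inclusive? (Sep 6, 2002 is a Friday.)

3

Sep 6, 2002 is a Friday; the first Saturday on or after it is Sep 7, 2002 (1 day later).
From Sep 7, 2002 to Sep 24, 2002 is 24 − 7 = 17 days.
17 ÷ 7 = 2 full weeks with remainder 3, so 2 more Saturdays after the first → 3.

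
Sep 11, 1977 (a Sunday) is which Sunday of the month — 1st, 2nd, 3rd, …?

Day 11 falls in week ⌈11/7⌉ of the month.
Days 1–7 hold the 1st Sunday, 8–14 the 2nd, 15–21 the 3rd, 22–28 the 4th, 29–31 the 5th.
11 is in the range for the 2nd.

2nd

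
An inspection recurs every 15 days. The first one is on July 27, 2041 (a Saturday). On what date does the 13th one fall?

January 23, 2042

The 13th occurrence is 12 intervals after the first: 12 × 15 = 180 days after July 27, 2041.
July has 31 days — 4 days to the end of July leaves 176.
August has 31 days (145 left).
September has 30 days (115 left).
October has 31 days (84 left).
November has 30 days (54 left).
December has 31 days (23 left).
23 days into January → January 23, 2042.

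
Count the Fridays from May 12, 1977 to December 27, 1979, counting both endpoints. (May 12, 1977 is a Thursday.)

May 12, 1977 is a Thursday; the first Friday on or after it is May 13, 1977 (1 day later).
From May 13, 1977 to December 27, 1979: 232 + 365 + 361 = 958 days (rest of 1977, 1978, to December 27, 1979 in 1979).
958 ÷ 7 = 136 full weeks with remainder 6, so 136 more Fridays after the first → 137.

137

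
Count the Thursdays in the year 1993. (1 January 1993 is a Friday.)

52

1 January 1993 is a Friday; the first Thursday on or after it is 7 January 1993 (6 days later).
From 7 January 1993 to 31 December 1993: 24 + 28 + 31 + 30 + 31 + 30 + 31 + 31 + 30 + 31 + 30 + 31 = 358 days (rest of January, February, March, April, May, June, July, August, September, October, November, December).
358 ÷ 7 = 51 full weeks with remainder 1, so 51 more Thursdays after the first → 52.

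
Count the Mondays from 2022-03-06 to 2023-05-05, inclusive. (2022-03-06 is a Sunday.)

2022-03-06 is a Sunday; the first Monday on or after it is 2022-03-07 (1 day later).
From 2022-03-07 to 2023-05-05: 299 + 125 = 424 days (rest of 2022, to 2023-05-05 in 2023).
424 ÷ 7 = 60 full weeks with remainder 4, so 60 more Mondays after the first → 61.

61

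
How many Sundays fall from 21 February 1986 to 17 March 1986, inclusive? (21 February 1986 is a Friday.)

21 February 1986 is a Friday; the first Sunday on or after it is 23 February 1986 (2 days later).
From 23 February 1986 to 17 March 1986: 5 + 17 = 22 days (rest of February, March).
22 ÷ 7 = 3 full weeks with remainder 1, so 3 more Sundays after the first → 4.

4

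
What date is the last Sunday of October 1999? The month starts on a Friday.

October 1999 begins on a Friday, so the first Sunday is October 3 (2 days later).
October 1999 has 31 days. Adding weeks: 3, 10, 17, 24, 31 — the last one ≤ 31 is the 31st.

31 October 1999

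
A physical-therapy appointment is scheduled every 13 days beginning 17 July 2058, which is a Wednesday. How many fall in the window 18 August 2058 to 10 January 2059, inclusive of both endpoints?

Occurrences land 13·i days after 17 July 2058 for i = 0, 1, 2, …
18 August 2058 is 32 days after the start; 32 ÷ 13 = 2 remainder 6; since the remainder is 6, round up to i = 3. First occurrence in the window: #4 on 25 August 2058 (3×13 = 39 days in).
10 January 2059 is 177 days after the start; 177 ÷ 13 = 13 remainder 8. Last occurrence in the window: #14 on 2 January 2059.
Occurrences #4 through #14: 11 in total.

11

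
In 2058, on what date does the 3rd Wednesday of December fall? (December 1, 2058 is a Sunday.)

18 December 2058

December 2058 begins on a Sunday, so the first Wednesday is December 4 (3 days later).
The 3rd Wednesday is 2 weeks later: 4 + 14 = 18.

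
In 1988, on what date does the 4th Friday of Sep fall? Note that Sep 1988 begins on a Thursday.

Sep 1988 begins on a Thursday, so the first Friday is Sep 2 (1 day later).
The 4th Friday is 3 weeks later: 2 + 21 = 23.

Sep 23, 1988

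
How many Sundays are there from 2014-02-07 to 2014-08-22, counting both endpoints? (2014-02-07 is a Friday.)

2014-02-07 is a Friday; the first Sunday on or after it is 2014-02-09 (2 days later).
From 2014-02-09 to 2014-08-22: 19 + 31 + 30 + 31 + 30 + 31 + 22 = 194 days (rest of February, March, April, May, June, July, August).
194 ÷ 7 = 27 full weeks with remainder 5, so 27 more Sundays after the first → 28.

28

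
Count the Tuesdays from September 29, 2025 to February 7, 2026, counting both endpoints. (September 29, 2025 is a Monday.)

19

September 29, 2025 is a Monday; the first Tuesday on or after it is September 30, 2025 (1 day later).
From September 30, 2025 to February 7, 2026: 0 + 31 + 30 + 31 + 31 + 7 = 130 days (rest of September, October, November, December, January, February).
130 ÷ 7 = 18 full weeks with remainder 4, so 18 more Tuesdays after the first → 19.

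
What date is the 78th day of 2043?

Mar 19, 2043

Jan has 31 days (78 − 31 = 47 remain).
Feb has 28 days (47 − 28 = 19 remain).
19 into Mar → Mar 19.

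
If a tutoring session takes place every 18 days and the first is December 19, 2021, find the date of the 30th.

May 25, 2023

The 30th occurrence is 29 intervals after the first: 29 × 18 = 522 days after December 19, 2021.
December has 31 days — 12 days to the end of December leaves 510.
2022 has 365 days (145 left).
January has 31 days (114 left).
February has 28 days (86 left).
March has 31 days (55 left).
April has 30 days (25 left).
25 days into May → May 25, 2023.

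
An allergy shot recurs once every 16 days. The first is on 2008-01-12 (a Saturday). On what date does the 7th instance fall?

The 7th occurrence is 6 intervals after the first: 6 × 16 = 96 days after 2008-01-12.
January has 31 days — 19 days to the end of January leaves 77.
February has 29 days (48 left).
March has 31 days (17 left).
17 days into April → 2008-04-17.

2008-04-17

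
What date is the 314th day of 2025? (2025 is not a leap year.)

Jan has 31 days (314 − 31 = 283 remain).
Feb has 28 days (283 − 28 = 255 remain).
Mar has 31 days (255 − 31 = 224 remain).
Apr has 30 days (224 − 30 = 194 remain).
May has 31 days (194 − 31 = 163 remain).
Jun has 30 days (163 − 30 = 133 remain).
Jul has 31 days (133 − 31 = 102 remain).
Aug has 31 days (102 − 31 = 71 remain).
Sep has 30 days (71 − 30 = 41 remain).
Oct has 31 days (41 − 31 = 10 remain).
10 into Nov → Nov 10.

Nov 10, 2025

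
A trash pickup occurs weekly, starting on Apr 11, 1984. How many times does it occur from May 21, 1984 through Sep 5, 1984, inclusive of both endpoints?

16

Occurrences land 7·i days after Apr 11, 1984 for i = 0, 1, 2, …
May 21, 1984 is 40 days after the start; 40 ÷ 7 = 5 remainder 5; since the remainder is 5, round up to i = 6. First occurrence in the window: #7 on May 23, 1984 (6×7 = 42 days in).
Sep 5, 1984 is 147 days after the start; 147 ÷ 7 = 21 remainder 0. Last occurrence in the window: #22 on Sep 5, 1984.
Occurrences #7 through #22: 16 in total.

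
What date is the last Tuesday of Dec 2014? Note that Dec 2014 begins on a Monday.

Dec 30, 2014

Dec 2014 begins on a Monday, so the first Tuesday is Dec 2 (1 day later).
Dec 2014 has 31 days. Adding weeks: 2, 9, 16, 23, 30 — the last one ≤ 31 is the 30th.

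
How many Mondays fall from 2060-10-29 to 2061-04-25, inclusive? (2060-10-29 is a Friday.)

2060-10-29 is a Friday; the first Monday on or after it is 2060-11-01 (3 days later).
From 2060-11-01 to 2061-04-25: 29 + 31 + 31 + 28 + 31 + 25 = 175 days (rest of November, December, January, February, March, April).
175 ÷ 7 = 25 full weeks with remainder 0, so 25 more Mondays after the first → 26.

26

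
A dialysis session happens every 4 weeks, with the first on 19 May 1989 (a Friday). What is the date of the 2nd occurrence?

16 June 1989

The 2nd occurrence is 1 interval after the first: 1 × 28 = 28 days after 19 May 1989.
May has 31 days — 12 days to the end of May leaves 16.
16 days into June → 16 June 1989.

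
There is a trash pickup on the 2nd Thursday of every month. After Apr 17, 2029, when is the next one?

May 10, 2029

Apr 2029 starts on a Sunday; its first Thursday is the 5th, so the 2nd Thursday is the 12th — Apr 12, 2029.
That is not after Apr 17, 2029, so look at May 2029.
May 2029 starts on a Tuesday; its first Thursday is the 3rd, so the 2nd Thursday is the 10th — May 10, 2029.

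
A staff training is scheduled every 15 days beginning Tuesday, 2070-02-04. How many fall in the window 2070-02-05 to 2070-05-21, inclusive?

7

Occurrences land 15·i days after 2070-02-04 for i = 0, 1, 2, …
2070-02-05 is 1 day after the start; 1 ÷ 15 = 0 remainder 1; since the remainder is 1, round up to i = 1. First occurrence in the window: #2 on 2070-02-19 (1×15 = 15 days in).
2070-05-21 is 106 days after the start; 106 ÷ 15 = 7 remainder 1. Last occurrence in the window: #8 on 2070-05-20.
Occurrences #2 through #8: 7 in total.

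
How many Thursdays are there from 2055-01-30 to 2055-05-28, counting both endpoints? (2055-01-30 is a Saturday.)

17

2055-01-30 is a Saturday; the first Thursday on or after it is 2055-02-04 (5 days later).
From 2055-02-04 to 2055-05-28: 24 + 31 + 30 + 28 = 113 days (rest of February, March, April, May).
113 ÷ 7 = 16 full weeks with remainder 1, so 16 more Thursdays after the first → 17.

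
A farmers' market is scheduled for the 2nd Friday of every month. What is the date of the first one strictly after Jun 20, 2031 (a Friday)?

Jul 11, 2031

Jun 2031 starts on a Sunday; its first Friday is the 6th, so the 2nd Friday is the 13th — Jun 13, 2031.
That is not after Jun 20, 2031, so look at Jul 2031.
Jul 2031 starts on a Tuesday; its first Friday is the 4th, so the 2nd Friday is the 11th — Jul 11, 2031.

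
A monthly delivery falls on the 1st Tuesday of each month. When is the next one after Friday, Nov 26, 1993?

Dec 7, 1993

Nov 1993 starts on a Monday, so its 1st Tuesday is Nov 2, 1993 (1 day in).
That is not after Nov 26, 1993, so look at Dec 1993.
Dec 1993 starts on a Wednesday, so its 1st Tuesday is Dec 7, 1993 (6 days in).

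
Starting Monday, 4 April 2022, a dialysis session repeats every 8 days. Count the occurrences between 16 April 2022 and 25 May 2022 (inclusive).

5

Occurrences land 8·i days after 4 April 2022 for i = 0, 1, 2, …
16 April 2022 is 12 days after the start; 12 ÷ 8 = 1 remainder 4; since the remainder is 4, round up to i = 2. First occurrence in the window: #3 on 20 April 2022 (2×8 = 16 days in).
25 May 2022 is 51 days after the start; 51 ÷ 8 = 6 remainder 3. Last occurrence in the window: #7 on 22 May 2022.
Occurrences #3 through #7: 5 in total.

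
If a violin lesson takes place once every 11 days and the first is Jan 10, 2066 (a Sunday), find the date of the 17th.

The 17th occurrence is 16 intervals after the first: 16 × 11 = 176 days after Jan 10, 2066.
Jan has 31 days — 21 days to the end of Jan leaves 155.
Feb has 28 days (127 left).
Mar has 31 days (96 left).
Apr has 30 days (66 left).
May has 31 days (35 left).
Jun has 30 days (5 left).
5 days into Jul → Jul 5, 2066.

Jul 5, 2066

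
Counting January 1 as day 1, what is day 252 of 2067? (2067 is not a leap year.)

9 September 2067

January has 31 days (252 − 31 = 221 remain).
February has 28 days (221 − 28 = 193 remain).
March has 31 days (193 − 31 = 162 remain).
April has 30 days (162 − 30 = 132 remain).
May has 31 days (132 − 31 = 101 remain).
June has 30 days (101 − 30 = 71 remain).
July has 31 days (71 − 31 = 40 remain).
August has 31 days (40 − 31 = 9 remain).
9 into September → September 9.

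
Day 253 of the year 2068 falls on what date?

January has 31 days (253 − 31 = 222 remain).
February has 29 days (222 − 29 = 193 remain).
March has 31 days (193 − 31 = 162 remain).
April has 30 days (162 − 30 = 132 remain).
May has 31 days (132 − 31 = 101 remain).
June has 30 days (101 − 30 = 71 remain).
July has 31 days (71 − 31 = 40 remain).
August has 31 days (40 − 31 = 9 remain).
9 into September → September 9.

September 9, 2068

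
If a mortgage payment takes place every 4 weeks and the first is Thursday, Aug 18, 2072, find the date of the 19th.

The 19th occurrence is 18 intervals after the first: 18 × 28 = 504 days after Aug 18, 2072.
Aug has 31 days — 13 days to the end of Aug leaves 491.
From end of Aug to end of 2072 is 122 days (369 left).
2073 has 365 days (4 left).
4 days into Jan → Jan 4, 2074.

Jan 4, 2074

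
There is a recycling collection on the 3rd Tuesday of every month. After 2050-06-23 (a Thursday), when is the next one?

June 2050 starts on a Wednesday; its first Tuesday is the 7th, so the 3rd Tuesday is the 21st — 2050-06-21.
That is not after 2050-06-23, so look at July 2050.
July 2050 starts on a Friday; its first Tuesday is the 5th, so the 3rd Tuesday is the 19th — 2050-07-19.

2050-07-19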